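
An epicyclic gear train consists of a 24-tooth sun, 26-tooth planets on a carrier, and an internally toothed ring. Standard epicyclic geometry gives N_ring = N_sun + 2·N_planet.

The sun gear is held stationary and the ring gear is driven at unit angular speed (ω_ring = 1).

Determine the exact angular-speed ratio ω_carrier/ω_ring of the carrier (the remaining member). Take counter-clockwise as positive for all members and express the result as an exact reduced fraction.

19/25

N_ring = 24 + 2·26 = 76
24(ω_s−ω_c) = −76(ω_r−ω_c),  ω_s=0, ω_r=1
24(0−ω_c) = −76(1−ω_c)  ⇒  100ω_c = 76  ⇒  ω_c = 19/25
ω_c/ω_r = 19/25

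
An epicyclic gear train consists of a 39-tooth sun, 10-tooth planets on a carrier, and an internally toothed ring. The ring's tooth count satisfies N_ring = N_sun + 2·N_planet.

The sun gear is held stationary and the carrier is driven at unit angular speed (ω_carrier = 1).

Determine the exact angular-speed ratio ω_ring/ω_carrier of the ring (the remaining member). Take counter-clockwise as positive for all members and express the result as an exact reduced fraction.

N_ring = 39 + 2·10 = 59
39(ω_s−ω_c) = −59(ω_r−ω_c),  ω_s=0, ω_c=1
ω_r = 1 − (39/59)(0−1) = 98/59
ω_r/ω_c = 98/59

98/59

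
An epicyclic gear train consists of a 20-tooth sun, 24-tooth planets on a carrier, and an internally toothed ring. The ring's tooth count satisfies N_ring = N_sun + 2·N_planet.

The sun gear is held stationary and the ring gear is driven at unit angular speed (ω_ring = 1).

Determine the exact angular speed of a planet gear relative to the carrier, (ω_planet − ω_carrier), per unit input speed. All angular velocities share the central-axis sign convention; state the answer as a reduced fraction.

85/132

N_ring = 20 + 2·24 = 68
20(ω_s−ω_c) = −68(ω_r−ω_c),  ω_s=0, ω_r=1
20(0−ω_c) = −68(1−ω_c)  ⇒  88ω_c = 68  ⇒  ω_c = 17/22
sun–planet: 20·(0−17/22) = −24·(ω_p−ω_c)  ⇒  ω_p−ω_c = −(20/24)·(-17/22) = 85/132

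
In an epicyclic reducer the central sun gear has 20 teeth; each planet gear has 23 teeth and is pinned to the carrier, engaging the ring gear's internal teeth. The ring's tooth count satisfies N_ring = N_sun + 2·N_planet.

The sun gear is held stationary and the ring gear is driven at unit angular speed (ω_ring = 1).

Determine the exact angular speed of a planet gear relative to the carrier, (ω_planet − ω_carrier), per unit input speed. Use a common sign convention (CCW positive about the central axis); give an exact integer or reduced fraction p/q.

660/989

N_ring = 20 + 2·23 = 66
20(ω_s−ω_c) = −66(ω_r−ω_c),  ω_s=0, ω_r=1
20(0−ω_c) = −66(1−ω_c)  ⇒  86ω_c = 66  ⇒  ω_c = 33/43
sun–planet: 20·(0−33/43) = −23·(ω_p−ω_c)  ⇒  ω_p−ω_c = −(20/23)·(-33/43) = 660/989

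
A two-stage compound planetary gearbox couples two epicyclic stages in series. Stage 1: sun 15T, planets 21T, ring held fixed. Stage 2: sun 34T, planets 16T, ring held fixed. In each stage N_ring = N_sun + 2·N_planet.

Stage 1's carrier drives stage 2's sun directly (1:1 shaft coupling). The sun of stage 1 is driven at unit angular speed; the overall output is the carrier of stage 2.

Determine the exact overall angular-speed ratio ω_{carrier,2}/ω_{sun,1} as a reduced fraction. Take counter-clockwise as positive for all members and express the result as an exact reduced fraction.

17/240

Stage 1: N_ring = 15 + 2·21 = 57
Stage 1: 15(ω_s−ω_c) = −57(ω_r−ω_c),  ω_r=0, ω_s=1
Stage 1: 15(1−ω_c) = −57(0−ω_c)  ⇒  72ω_c = 15  ⇒  ω_c = 5/24
  ⇒ ω_c¹/ω_s¹ = 5/24
Stage 2: N_ring = 34 + 2·16 = 66
Stage 2: 34(ω_s−ω_c) = −66(ω_r−ω_c),  ω_r=0, ω_s=1
Stage 2: 34(1−ω_c) = −66(0−ω_c)  ⇒  100ω_c = 34  ⇒  ω_c = 17/50
  ⇒ ω_c²/ω_s² = 17/50
Coupling ω_s² = ω_c¹ ⇒ overall = 5/24 × 17/50 = 17/240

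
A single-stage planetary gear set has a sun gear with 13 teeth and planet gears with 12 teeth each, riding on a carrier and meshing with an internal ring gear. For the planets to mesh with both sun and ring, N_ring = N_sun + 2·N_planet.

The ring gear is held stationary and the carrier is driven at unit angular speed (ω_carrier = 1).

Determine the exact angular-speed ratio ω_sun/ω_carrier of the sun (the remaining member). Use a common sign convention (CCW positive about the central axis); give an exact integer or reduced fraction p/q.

50/13

N_ring = 13 + 2·12 = 37
13(ω_s−ω_c) = −37(ω_r−ω_c),  ω_r=0, ω_c=1
ω_s = 1 − (37/13)(0−1) = 50/13
ω_s/ω_c = 50/13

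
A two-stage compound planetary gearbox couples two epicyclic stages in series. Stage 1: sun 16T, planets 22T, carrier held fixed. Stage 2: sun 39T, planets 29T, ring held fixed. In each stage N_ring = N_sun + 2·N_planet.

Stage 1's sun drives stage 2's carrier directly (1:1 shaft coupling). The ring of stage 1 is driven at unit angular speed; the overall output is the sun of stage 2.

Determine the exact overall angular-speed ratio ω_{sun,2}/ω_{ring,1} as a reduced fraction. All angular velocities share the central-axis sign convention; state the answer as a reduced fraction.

Stage 1: N_ring = 16 + 2·22 = 60
Stage 1: 16(ω_s−ω_c) = −60(ω_r−ω_c),  ω_c=0, ω_r=1
Stage 1: ω_s = 0 − (60/16)(1−0) = -15/4
  ⇒ ω_s¹/ω_r¹ = -15/4
Stage 2: N_ring = 39 + 2·29 = 97
Stage 2: 39(ω_s−ω_c) = −97(ω_r−ω_c),  ω_r=0, ω_c=1
Stage 2: ω_s = 1 − (97/39)(0−1) = 136/39
  ⇒ ω_s²/ω_c² = 136/39
Coupling ω_c² = ω_s¹ ⇒ overall = -15/4 × 136/39 = -170/13

-170/13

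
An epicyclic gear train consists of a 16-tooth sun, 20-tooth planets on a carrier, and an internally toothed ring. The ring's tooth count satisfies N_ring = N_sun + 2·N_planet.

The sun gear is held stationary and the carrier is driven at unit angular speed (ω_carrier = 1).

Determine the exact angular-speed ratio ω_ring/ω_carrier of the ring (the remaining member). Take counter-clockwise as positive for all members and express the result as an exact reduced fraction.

9/7

N_ring = 16 + 2·20 = 56
16(ω_s−ω_c) = −56(ω_r−ω_c),  ω_s=0, ω_c=1
ω_r = 1 − (16/56)(0−1) = 9/7
ω_r/ω_c = 9/7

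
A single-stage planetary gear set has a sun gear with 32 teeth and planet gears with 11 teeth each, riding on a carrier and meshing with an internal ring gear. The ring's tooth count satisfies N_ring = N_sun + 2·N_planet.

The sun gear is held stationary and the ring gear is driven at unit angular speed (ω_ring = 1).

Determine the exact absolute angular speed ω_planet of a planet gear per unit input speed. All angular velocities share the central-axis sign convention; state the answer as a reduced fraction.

N_ring = 32 + 2·11 = 54
32(ω_s−ω_c) = −54(ω_r−ω_c),  ω_s=0, ω_r=1
32(0−ω_c) = −54(1−ω_c)  ⇒  86ω_c = 54  ⇒  ω_c = 27/43
sun–planet: 32·(0−27/43) = −11·(ω_p−ω_c)  ⇒  ω_p−ω_c = −(32/11)·(-27/43) = 864/473
ω_p = 27/43 + 864/473 = 27/11

27/11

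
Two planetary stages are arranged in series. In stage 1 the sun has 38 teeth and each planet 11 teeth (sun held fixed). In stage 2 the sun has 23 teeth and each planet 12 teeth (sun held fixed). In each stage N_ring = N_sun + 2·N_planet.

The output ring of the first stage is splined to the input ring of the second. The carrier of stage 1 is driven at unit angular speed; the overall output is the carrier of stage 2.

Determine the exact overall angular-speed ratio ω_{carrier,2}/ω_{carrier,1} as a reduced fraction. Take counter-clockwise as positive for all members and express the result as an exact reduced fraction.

329/300

Stage 1: N_ring = 38 + 2·11 = 60
Stage 1: 38(ω_s−ω_c) = −60(ω_r−ω_c),  ω_s=0, ω_c=1
Stage 1: ω_r = 1 − (38/60)(0−1) = 49/30
  ⇒ ω_r¹/ω_c¹ = 49/30
Stage 2: N_ring = 23 + 2·12 = 47
Stage 2: 23(ω_s−ω_c) = −47(ω_r−ω_c),  ω_s=0, ω_r=1
Stage 2: 23(0−ω_c) = −47(1−ω_c)  ⇒  70ω_c = 47  ⇒  ω_c = 47/70
  ⇒ ω_c²/ω_r² = 47/70
Coupling ω_r² = ω_r¹ ⇒ overall = 49/30 × 47/70 = 329/300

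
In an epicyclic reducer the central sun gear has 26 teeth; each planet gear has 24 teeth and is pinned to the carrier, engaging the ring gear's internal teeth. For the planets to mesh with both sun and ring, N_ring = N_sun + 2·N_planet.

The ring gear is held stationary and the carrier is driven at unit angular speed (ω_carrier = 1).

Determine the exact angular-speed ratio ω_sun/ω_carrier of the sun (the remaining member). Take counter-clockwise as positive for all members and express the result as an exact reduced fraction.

50/13

N_ring = 26 + 2·24 = 74
26(ω_s−ω_c) = −74(ω_r−ω_c),  ω_r=0, ω_c=1
ω_s = 1 − (74/26)(0−1) = 50/13
ω_s/ω_c = 50/13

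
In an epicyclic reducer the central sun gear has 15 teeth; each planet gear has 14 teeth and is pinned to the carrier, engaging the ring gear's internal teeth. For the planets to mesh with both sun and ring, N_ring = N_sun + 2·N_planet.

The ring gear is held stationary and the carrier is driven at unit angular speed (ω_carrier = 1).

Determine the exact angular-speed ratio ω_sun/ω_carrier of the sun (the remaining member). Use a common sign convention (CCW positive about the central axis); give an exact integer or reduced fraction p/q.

58/15

N_ring = 15 + 2·14 = 43
15(ω_s−ω_c) = −43(ω_r−ω_c),  ω_r=0, ω_c=1
ω_s = 1 − (43/15)(0−1) = 58/15
ω_s/ω_c = 58/15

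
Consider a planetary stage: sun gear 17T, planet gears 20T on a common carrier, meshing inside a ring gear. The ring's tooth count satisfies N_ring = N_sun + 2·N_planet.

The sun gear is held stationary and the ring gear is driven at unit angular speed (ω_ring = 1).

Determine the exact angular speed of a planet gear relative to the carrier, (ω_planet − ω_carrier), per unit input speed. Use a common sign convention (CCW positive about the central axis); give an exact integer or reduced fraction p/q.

N_ring = 17 + 2·20 = 57
17(ω_s−ω_c) = −57(ω_r−ω_c),  ω_s=0, ω_r=1
17(0−ω_c) = −57(1−ω_c)  ⇒  74ω_c = 57  ⇒  ω_c = 57/74
sun–planet: 17·(0−57/74) = −20·(ω_p−ω_c)  ⇒  ω_p−ω_c = −(17/20)·(-57/74) = 969/1480

969/1480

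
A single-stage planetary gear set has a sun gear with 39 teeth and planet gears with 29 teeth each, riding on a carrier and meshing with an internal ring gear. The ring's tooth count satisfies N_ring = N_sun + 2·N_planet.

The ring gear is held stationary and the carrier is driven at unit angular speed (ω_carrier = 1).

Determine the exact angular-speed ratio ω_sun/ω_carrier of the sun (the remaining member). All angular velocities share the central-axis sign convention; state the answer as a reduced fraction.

136/39

N_ring = 39 + 2·29 = 97
39(ω_s−ω_c) = −97(ω_r−ω_c),  ω_r=0, ω_c=1
ω_s = 1 − (97/39)(0−1) = 136/39
ω_s/ω_c = 136/39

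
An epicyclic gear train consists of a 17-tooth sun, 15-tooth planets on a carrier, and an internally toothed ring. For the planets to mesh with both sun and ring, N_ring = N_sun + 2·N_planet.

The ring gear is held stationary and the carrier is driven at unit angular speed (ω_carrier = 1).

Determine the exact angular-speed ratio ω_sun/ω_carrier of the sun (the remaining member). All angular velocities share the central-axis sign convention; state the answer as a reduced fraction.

N_ring = 17 + 2·15 = 47
17(ω_s−ω_c) = −47(ω_r−ω_c),  ω_r=0, ω_c=1
ω_s = 1 − (47/17)(0−1) = 64/17
ω_s/ω_c = 64/17

64/17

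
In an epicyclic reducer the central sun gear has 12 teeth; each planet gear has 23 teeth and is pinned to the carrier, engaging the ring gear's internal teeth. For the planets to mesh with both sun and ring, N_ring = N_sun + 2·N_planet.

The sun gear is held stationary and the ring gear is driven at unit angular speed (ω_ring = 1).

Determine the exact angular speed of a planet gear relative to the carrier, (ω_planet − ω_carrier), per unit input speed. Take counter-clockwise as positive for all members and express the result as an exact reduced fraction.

N_ring = 12 + 2·23 = 58
12(ω_s−ω_c) = −58(ω_r−ω_c),  ω_s=0, ω_r=1
12(0−ω_c) = −58(1−ω_c)  ⇒  70ω_c = 58  ⇒  ω_c = 29/35
sun–planet: 12·(0−29/35) = −23·(ω_p−ω_c)  ⇒  ω_p−ω_c = −(12/23)·(-29/35) = 348/805

348/805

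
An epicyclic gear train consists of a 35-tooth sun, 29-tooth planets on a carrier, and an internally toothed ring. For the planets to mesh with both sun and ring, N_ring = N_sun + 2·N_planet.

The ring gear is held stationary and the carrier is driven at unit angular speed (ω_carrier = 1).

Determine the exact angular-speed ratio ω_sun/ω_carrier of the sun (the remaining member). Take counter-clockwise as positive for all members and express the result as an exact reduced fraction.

128/35

N_ring = 35 + 2·29 = 93
35(ω_s−ω_c) = −93(ω_r−ω_c),  ω_r=0, ω_c=1
ω_s = 1 − (93/35)(0−1) = 128/35
ω_s/ω_c = 128/35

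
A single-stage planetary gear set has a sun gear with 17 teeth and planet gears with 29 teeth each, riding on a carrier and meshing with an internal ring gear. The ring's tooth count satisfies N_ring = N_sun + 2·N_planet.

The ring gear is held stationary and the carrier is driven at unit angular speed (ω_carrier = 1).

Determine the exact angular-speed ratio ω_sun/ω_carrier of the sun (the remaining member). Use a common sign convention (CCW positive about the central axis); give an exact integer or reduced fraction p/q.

92/17

N_ring = 17 + 2·29 = 75
17(ω_s−ω_c) = −75(ω_r−ω_c),  ω_r=0, ω_c=1
ω_s = 1 − (75/17)(0−1) = 92/17
ω_s/ω_c = 92/17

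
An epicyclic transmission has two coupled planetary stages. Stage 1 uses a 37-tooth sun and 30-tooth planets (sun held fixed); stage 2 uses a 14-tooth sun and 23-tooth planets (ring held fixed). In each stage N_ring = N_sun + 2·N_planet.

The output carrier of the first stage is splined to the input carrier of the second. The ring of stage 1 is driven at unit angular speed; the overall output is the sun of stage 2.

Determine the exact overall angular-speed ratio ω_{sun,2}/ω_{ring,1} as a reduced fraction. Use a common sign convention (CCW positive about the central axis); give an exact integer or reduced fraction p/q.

Stage 1: N_ring = 37 + 2·30 = 97
Stage 1: 37(ω_s−ω_c) = −97(ω_r−ω_c),  ω_s=0, ω_r=1
Stage 1: 37(0−ω_c) = −97(1−ω_c)  ⇒  134ω_c = 97  ⇒  ω_c = 97/134
  ⇒ ω_c¹/ω_r¹ = 97/134
Stage 2: N_ring = 14 + 2·23 = 60
Stage 2: 14(ω_s−ω_c) = −60(ω_r−ω_c),  ω_r=0, ω_c=1
Stage 2: ω_s = 1 − (60/14)(0−1) = 37/7
  ⇒ ω_s²/ω_c² = 37/7
Coupling ω_c² = ω_c¹ ⇒ overall = 97/134 × 37/7 = 3589/938

3589/938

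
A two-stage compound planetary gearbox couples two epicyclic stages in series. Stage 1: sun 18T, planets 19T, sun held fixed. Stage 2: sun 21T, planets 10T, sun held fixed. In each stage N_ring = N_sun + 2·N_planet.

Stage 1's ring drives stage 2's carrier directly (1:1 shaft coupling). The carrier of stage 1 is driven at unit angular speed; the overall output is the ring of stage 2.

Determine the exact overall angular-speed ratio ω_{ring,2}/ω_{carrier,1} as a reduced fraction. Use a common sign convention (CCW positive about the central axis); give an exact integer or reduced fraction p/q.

1147/574

Stage 1: N_ring = 18 + 2·19 = 56
Stage 1: 18(ω_s−ω_c) = −56(ω_r−ω_c),  ω_s=0, ω_c=1
Stage 1: ω_r = 1 − (18/56)(0−1) = 37/28
  ⇒ ω_r¹/ω_c¹ = 37/28
Stage 2: N_ring = 21 + 2·10 = 41
Stage 2: 21(ω_s−ω_c) = −41(ω_r−ω_c),  ω_s=0, ω_c=1
Stage 2: ω_r = 1 − (21/41)(0−1) = 62/41
  ⇒ ω_r²/ω_c² = 62/41
Coupling ω_c² = ω_r¹ ⇒ overall = 37/28 × 62/41 = 1147/574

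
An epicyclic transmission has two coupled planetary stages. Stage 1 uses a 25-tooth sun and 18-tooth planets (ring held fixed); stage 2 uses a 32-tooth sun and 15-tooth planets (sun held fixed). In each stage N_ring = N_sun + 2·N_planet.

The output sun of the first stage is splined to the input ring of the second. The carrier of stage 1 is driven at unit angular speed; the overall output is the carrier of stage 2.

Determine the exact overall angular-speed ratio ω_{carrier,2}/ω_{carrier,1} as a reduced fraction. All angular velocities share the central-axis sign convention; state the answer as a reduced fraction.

2666/1175

Stage 1: N_ring = 25 + 2·18 = 61
Stage 1: 25(ω_s−ω_c) = −61(ω_r−ω_c),  ω_r=0, ω_c=1
Stage 1: ω_s = 1 − (61/25)(0−1) = 86/25
  ⇒ ω_s¹/ω_c¹ = 86/25
Stage 2: N_ring = 32 + 2·15 = 62
Stage 2: 32(ω_s−ω_c) = −62(ω_r−ω_c),  ω_s=0, ω_r=1
Stage 2: 32(0−ω_c) = −62(1−ω_c)  ⇒  94ω_c = 62  ⇒  ω_c = 31/47
  ⇒ ω_c²/ω_r² = 31/47
Coupling ω_r² = ω_s¹ ⇒ overall = 86/25 × 31/47 = 2666/1175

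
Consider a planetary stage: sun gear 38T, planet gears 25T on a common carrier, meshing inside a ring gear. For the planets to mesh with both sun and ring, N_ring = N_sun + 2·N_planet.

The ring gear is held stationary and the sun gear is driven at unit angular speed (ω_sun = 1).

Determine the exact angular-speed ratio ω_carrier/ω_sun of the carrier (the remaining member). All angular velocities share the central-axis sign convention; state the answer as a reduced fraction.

N_ring = 38 + 2·25 = 88
38(ω_s−ω_c) = −88(ω_r−ω_c),  ω_r=0, ω_s=1
38(1−ω_c) = −88(0−ω_c)  ⇒  126ω_c = 38  ⇒  ω_c = 19/63
ω_c/ω_s = 19/63

19/63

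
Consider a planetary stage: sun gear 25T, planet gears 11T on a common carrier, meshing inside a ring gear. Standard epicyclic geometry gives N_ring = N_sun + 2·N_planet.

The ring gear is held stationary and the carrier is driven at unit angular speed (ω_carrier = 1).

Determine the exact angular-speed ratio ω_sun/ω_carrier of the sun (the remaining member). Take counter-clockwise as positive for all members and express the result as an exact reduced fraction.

72/25

N_ring = 25 + 2·11 = 47
25(ω_s−ω_c) = −47(ω_r−ω_c),  ω_r=0, ω_c=1
ω_s = 1 − (47/25)(0−1) = 72/25
ω_s/ω_c = 72/25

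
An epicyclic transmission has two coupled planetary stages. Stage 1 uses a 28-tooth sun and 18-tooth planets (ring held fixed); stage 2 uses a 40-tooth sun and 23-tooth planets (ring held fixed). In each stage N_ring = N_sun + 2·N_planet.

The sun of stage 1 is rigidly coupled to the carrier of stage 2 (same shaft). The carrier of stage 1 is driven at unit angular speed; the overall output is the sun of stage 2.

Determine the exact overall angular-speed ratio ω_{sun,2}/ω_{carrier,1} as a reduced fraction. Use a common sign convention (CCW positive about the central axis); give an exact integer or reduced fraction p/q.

207/20

Stage 1: N_ring = 28 + 2·18 = 64
Stage 1: 28(ω_s−ω_c) = −64(ω_r−ω_c),  ω_r=0, ω_c=1
Stage 1: ω_s = 1 − (64/28)(0−1) = 23/7
  ⇒ ω_s¹/ω_c¹ = 23/7
Stage 2: N_ring = 40 + 2·23 = 86
Stage 2: 40(ω_s−ω_c) = −86(ω_r−ω_c),  ω_r=0, ω_c=1
Stage 2: ω_s = 1 − (86/40)(0−1) = 63/20
  ⇒ ω_s²/ω_c² = 63/20
Coupling ω_c² = ω_s¹ ⇒ overall = 23/7 × 63/20 = 207/20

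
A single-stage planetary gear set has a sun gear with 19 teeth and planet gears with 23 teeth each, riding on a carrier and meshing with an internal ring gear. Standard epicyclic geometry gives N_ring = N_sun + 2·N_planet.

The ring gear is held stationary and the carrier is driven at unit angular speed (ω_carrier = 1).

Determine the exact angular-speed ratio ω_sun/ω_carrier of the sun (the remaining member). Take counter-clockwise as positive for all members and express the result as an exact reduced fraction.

84/19

N_ring = 19 + 2·23 = 65
19(ω_s−ω_c) = −65(ω_r−ω_c),  ω_r=0, ω_c=1
ω_s = 1 − (65/19)(0−1) = 84/19
ω_s/ω_c = 84/19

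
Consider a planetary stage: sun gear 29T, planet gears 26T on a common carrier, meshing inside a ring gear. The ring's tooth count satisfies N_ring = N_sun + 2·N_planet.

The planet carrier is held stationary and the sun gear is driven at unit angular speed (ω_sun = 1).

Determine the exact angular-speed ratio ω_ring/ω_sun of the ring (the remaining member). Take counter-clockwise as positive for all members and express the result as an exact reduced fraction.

-29/81

N_ring = 29 + 2·26 = 81
29(ω_s−ω_c) = −81(ω_r−ω_c),  ω_c=0, ω_s=1
ω_r = 0 − (29/81)(1−0) = -29/81
ω_r/ω_s = -29/81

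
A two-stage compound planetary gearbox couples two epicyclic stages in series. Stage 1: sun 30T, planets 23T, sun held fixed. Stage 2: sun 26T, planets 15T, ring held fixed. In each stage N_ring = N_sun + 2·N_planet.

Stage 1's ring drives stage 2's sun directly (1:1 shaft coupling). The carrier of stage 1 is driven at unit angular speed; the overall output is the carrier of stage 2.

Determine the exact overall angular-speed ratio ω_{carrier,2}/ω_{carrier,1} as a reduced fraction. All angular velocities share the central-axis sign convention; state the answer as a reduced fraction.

689/1558

Stage 1: N_ring = 30 + 2·23 = 76
Stage 1: 30(ω_s−ω_c) = −76(ω_r−ω_c),  ω_s=0, ω_c=1
Stage 1: ω_r = 1 − (30/76)(0−1) = 53/38
  ⇒ ω_r¹/ω_c¹ = 53/38
Stage 2: N_ring = 26 + 2·15 = 56
Stage 2: 26(ω_s−ω_c) = −56(ω_r−ω_c),  ω_r=0, ω_s=1
Stage 2: 26(1−ω_c) = −56(0−ω_c)  ⇒  82ω_c = 26  ⇒  ω_c = 13/41
  ⇒ ω_c²/ω_s² = 13/41
Coupling ω_s² = ω_r¹ ⇒ overall = 53/38 × 13/41 = 689/1558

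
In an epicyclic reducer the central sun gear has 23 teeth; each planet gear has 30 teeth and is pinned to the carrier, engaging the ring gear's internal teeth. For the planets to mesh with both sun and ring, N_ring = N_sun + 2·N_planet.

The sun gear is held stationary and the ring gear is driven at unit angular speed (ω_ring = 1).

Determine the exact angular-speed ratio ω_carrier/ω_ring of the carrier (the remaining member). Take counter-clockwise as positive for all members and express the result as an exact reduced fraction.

83/106

N_ring = 23 + 2·30 = 83
23(ω_s−ω_c) = −83(ω_r−ω_c),  ω_s=0, ω_r=1
23(0−ω_c) = −83(1−ω_c)  ⇒  106ω_c = 83  ⇒  ω_c = 83/106
ω_c/ω_r = 83/106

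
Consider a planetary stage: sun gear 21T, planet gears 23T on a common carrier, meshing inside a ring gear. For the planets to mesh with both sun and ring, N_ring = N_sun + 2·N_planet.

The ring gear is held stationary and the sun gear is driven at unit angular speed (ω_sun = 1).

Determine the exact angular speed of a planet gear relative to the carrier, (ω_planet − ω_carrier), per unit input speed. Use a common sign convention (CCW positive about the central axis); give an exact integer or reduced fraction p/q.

N_ring = 21 + 2·23 = 67
21(ω_s−ω_c) = −67(ω_r−ω_c),  ω_r=0, ω_s=1
21(1−ω_c) = −67(0−ω_c)  ⇒  88ω_c = 21  ⇒  ω_c = 21/88
sun–planet: 21·(1−21/88) = −23·(ω_p−ω_c)  ⇒  ω_p−ω_c = −(21/23)·(67/88) = -1407/2024

-1407/2024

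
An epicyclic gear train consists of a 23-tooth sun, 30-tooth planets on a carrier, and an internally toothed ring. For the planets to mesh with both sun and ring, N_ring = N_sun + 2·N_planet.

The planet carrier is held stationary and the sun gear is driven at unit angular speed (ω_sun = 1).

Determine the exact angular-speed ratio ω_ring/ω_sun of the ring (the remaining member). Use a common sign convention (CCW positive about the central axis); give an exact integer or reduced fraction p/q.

N_ring = 23 + 2·30 = 83
23(ω_s−ω_c) = −83(ω_r−ω_c),  ω_c=0, ω_s=1
ω_r = 0 − (23/83)(1−0) = -23/83
ω_r/ω_s = -23/83

-23/83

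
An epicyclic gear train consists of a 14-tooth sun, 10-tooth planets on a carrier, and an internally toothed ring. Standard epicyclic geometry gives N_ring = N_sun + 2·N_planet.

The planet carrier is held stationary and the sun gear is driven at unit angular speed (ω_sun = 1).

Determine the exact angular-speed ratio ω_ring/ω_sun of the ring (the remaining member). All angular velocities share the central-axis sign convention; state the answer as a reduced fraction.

-7/17

N_ring = 14 + 2·10 = 34
14(ω_s−ω_c) = −34(ω_r−ω_c),  ω_c=0, ω_s=1
ω_r = 0 − (14/34)(1−0) = -7/17
ω_r/ω_s = -7/17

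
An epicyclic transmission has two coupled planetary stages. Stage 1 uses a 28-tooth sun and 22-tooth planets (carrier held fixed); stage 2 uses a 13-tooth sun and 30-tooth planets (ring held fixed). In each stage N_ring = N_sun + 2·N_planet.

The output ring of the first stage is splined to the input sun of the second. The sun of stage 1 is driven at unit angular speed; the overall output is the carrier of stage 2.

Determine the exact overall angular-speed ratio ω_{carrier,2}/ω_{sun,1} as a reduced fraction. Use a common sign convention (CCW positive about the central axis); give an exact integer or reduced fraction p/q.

-91/1548

Stage 1: N_ring = 28 + 2·22 = 72
Stage 1: 28(ω_s−ω_c) = −72(ω_r−ω_c),  ω_c=0, ω_s=1
Stage 1: ω_r = 0 − (28/72)(1−0) = -7/18
  ⇒ ω_r¹/ω_s¹ = -7/18
Stage 2: N_ring = 13 + 2·30 = 73
Stage 2: 13(ω_s−ω_c) = −73(ω_r−ω_c),  ω_r=0, ω_s=1
Stage 2: 13(1−ω_c) = −73(0−ω_c)  ⇒  86ω_c = 13  ⇒  ω_c = 13/86
  ⇒ ω_c²/ω_s² = 13/86
Coupling ω_s² = ω_r¹ ⇒ overall = -7/18 × 13/86 = -91/1548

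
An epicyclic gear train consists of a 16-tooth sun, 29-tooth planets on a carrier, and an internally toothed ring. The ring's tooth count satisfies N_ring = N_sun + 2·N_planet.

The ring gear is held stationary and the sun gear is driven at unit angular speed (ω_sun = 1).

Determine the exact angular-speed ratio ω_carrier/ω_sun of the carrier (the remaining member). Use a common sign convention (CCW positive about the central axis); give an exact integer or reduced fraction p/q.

8/45

N_ring = 16 + 2·29 = 74
16(ω_s−ω_c) = −74(ω_r−ω_c),  ω_r=0, ω_s=1
16(1−ω_c) = −74(0−ω_c)  ⇒  90ω_c = 16  ⇒  ω_c = 8/45
ω_c/ω_s = 8/45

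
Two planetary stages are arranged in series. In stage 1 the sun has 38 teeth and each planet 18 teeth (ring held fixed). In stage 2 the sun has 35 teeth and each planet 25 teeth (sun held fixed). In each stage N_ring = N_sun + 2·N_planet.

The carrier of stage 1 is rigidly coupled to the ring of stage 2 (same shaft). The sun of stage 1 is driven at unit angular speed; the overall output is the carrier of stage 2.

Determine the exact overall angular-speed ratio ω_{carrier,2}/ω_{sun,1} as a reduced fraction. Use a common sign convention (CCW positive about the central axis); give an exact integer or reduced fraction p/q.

323/1344

Stage 1: N_ring = 38 + 2·18 = 74
Stage 1: 38(ω_s−ω_c) = −74(ω_r−ω_c),  ω_r=0, ω_s=1
Stage 1: 38(1−ω_c) = −74(0−ω_c)  ⇒  112ω_c = 38  ⇒  ω_c = 19/56
  ⇒ ω_c¹/ω_s¹ = 19/56
Stage 2: N_ring = 35 + 2·25 = 85
Stage 2: 35(ω_s−ω_c) = −85(ω_r−ω_c),  ω_s=0, ω_r=1
Stage 2: 35(0−ω_c) = −85(1−ω_c)  ⇒  120ω_c = 85  ⇒  ω_c = 17/24
  ⇒ ω_c²/ω_r² = 17/24
Coupling ω_r² = ω_c¹ ⇒ overall = 19/56 × 17/24 = 323/1344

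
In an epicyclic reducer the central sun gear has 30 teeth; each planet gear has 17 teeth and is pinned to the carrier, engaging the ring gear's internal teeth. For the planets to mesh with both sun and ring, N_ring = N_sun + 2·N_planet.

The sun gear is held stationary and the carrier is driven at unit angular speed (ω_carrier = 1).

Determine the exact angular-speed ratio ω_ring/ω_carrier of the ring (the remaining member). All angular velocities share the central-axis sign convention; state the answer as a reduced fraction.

N_ring = 30 + 2·17 = 64
30(ω_s−ω_c) = −64(ω_r−ω_c),  ω_s=0, ω_c=1
ω_r = 1 − (30/64)(0−1) = 47/32
ω_r/ω_c = 47/32

47/32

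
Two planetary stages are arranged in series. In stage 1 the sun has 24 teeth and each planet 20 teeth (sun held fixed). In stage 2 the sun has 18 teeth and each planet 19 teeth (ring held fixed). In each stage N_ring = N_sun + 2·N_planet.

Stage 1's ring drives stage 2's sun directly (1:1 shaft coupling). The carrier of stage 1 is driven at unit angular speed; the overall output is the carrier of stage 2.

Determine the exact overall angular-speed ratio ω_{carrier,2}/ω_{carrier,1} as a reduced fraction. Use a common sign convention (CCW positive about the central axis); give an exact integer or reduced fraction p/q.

99/296

Stage 1: N_ring = 24 + 2·20 = 64
Stage 1: 24(ω_s−ω_c) = −64(ω_r−ω_c),  ω_s=0, ω_c=1
Stage 1: ω_r = 1 − (24/64)(0−1) = 11/8
  ⇒ ω_r¹/ω_c¹ = 11/8
Stage 2: N_ring = 18 + 2·19 = 56
Stage 2: 18(ω_s−ω_c) = −56(ω_r−ω_c),  ω_r=0, ω_s=1
Stage 2: 18(1−ω_c) = −56(0−ω_c)  ⇒  74ω_c = 18  ⇒  ω_c = 9/37
  ⇒ ω_c²/ω_s² = 9/37
Coupling ω_s² = ω_r¹ ⇒ overall = 11/8 × 9/37 = 99/296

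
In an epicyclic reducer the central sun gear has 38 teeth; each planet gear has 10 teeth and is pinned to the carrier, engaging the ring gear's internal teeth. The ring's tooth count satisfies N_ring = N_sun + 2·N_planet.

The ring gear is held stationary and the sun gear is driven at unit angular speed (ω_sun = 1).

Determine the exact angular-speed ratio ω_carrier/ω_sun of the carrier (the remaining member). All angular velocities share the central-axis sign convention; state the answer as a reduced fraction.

N_ring = 38 + 2·10 = 58
38(ω_s−ω_c) = −58(ω_r−ω_c),  ω_r=0, ω_s=1
38(1−ω_c) = −58(0−ω_c)  ⇒  96ω_c = 38  ⇒  ω_c = 19/48
ω_c/ω_s = 19/48

19/48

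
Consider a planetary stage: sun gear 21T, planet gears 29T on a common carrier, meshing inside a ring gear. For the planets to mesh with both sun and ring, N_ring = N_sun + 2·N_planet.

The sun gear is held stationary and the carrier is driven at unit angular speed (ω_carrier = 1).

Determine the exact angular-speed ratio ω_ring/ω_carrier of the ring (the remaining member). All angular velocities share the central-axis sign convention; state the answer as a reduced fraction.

N_ring = 21 + 2·29 = 79
21(ω_s−ω_c) = −79(ω_r−ω_c),  ω_s=0, ω_c=1
ω_r = 1 − (21/79)(0−1) = 100/79
ω_r/ω_c = 100/79

100/79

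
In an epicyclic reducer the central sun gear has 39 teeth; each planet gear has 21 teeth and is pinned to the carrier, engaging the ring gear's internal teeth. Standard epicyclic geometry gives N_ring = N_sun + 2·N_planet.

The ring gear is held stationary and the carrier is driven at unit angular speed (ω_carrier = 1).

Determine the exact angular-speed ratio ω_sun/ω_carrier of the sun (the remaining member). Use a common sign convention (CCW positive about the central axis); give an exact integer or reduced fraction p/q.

N_ring = 39 + 2·21 = 81
39(ω_s−ω_c) = −81(ω_r−ω_c),  ω_r=0, ω_c=1
ω_s = 1 − (81/39)(0−1) = 40/13
ω_s/ω_c = 40/13

40/13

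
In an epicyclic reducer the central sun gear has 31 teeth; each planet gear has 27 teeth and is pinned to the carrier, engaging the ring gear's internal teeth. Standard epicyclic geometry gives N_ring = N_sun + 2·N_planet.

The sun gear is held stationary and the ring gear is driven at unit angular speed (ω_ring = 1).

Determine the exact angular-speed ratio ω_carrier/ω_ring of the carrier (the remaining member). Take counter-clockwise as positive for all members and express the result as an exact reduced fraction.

85/116

N_ring = 31 + 2·27 = 85
31(ω_s−ω_c) = −85(ω_r−ω_c),  ω_s=0, ω_r=1
31(0−ω_c) = −85(1−ω_c)  ⇒  116ω_c = 85  ⇒  ω_c = 85/116
ω_c/ω_r = 85/116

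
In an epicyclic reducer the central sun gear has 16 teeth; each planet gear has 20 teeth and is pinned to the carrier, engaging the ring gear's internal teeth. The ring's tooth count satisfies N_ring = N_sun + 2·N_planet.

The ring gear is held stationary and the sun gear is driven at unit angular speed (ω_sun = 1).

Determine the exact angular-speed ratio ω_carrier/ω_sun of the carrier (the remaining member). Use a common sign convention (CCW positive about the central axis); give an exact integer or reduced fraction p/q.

N_ring = 16 + 2·20 = 56
16(ω_s−ω_c) = −56(ω_r−ω_c),  ω_r=0, ω_s=1
16(1−ω_c) = −56(0−ω_c)  ⇒  72ω_c = 16  ⇒  ω_c = 2/9
ω_c/ω_s = 2/9

2/9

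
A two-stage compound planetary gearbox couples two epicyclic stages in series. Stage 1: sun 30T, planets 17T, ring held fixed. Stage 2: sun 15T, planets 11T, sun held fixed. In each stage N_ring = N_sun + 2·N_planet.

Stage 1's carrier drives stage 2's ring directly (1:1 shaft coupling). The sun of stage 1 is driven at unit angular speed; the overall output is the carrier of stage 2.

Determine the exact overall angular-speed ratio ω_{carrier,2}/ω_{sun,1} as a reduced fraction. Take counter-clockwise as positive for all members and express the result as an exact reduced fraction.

Stage 1: N_ring = 30 + 2·17 = 64
Stage 1: 30(ω_s−ω_c) = −64(ω_r−ω_c),  ω_r=0, ω_s=1
Stage 1: 30(1−ω_c) = −64(0−ω_c)  ⇒  94ω_c = 30  ⇒  ω_c = 15/47
  ⇒ ω_c¹/ω_s¹ = 15/47
Stage 2: N_ring = 15 + 2·11 = 37
Stage 2: 15(ω_s−ω_c) = −37(ω_r−ω_c),  ω_s=0, ω_r=1
Stage 2: 15(0−ω_c) = −37(1−ω_c)  ⇒  52ω_c = 37  ⇒  ω_c = 37/52
  ⇒ ω_c²/ω_r² = 37/52
Coupling ω_r² = ω_c¹ ⇒ overall = 15/47 × 37/52 = 555/2444

555/2444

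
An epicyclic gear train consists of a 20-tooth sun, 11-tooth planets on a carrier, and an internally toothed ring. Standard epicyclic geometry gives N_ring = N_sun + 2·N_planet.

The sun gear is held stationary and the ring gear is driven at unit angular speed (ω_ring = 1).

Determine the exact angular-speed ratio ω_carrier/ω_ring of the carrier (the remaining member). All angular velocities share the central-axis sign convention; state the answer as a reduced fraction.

21/31

N_ring = 20 + 2·11 = 42
20(ω_s−ω_c) = −42(ω_r−ω_c),  ω_s=0, ω_r=1
20(0−ω_c) = −42(1−ω_c)  ⇒  62ω_c = 42  ⇒  ω_c = 21/31
ω_c/ω_r = 21/31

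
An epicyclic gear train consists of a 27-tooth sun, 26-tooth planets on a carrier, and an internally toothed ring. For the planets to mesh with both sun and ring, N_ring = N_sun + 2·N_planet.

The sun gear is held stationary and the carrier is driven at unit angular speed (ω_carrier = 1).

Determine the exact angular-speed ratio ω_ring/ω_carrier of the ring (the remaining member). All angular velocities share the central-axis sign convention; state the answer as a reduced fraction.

N_ring = 27 + 2·26 = 79
27(ω_s−ω_c) = −79(ω_r−ω_c),  ω_s=0, ω_c=1
ω_r = 1 − (27/79)(0−1) = 106/79
ω_r/ω_c = 106/79

106/79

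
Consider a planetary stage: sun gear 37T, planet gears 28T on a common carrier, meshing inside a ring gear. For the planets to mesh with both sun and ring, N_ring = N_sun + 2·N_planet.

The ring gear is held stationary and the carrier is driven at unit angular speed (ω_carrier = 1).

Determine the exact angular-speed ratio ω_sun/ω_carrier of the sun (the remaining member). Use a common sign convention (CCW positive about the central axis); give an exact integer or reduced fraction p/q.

130/37

N_ring = 37 + 2·28 = 93
37(ω_s−ω_c) = −93(ω_r−ω_c),  ω_r=0, ω_c=1
ω_s = 1 − (93/37)(0−1) = 130/37
ω_s/ω_c = 130/37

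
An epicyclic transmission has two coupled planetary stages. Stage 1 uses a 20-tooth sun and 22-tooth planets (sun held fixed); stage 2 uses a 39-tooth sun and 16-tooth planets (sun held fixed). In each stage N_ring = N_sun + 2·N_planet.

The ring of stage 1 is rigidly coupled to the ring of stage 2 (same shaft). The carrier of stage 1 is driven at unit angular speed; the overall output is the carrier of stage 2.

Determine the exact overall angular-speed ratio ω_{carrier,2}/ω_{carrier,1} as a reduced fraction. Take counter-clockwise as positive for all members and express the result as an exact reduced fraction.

Stage 1: N_ring = 20 + 2·22 = 64
Stage 1: 20(ω_s−ω_c) = −64(ω_r−ω_c),  ω_s=0, ω_c=1
Stage 1: ω_r = 1 − (20/64)(0−1) = 21/16
  ⇒ ω_r¹/ω_c¹ = 21/16
Stage 2: N_ring = 39 + 2·16 = 71
Stage 2: 39(ω_s−ω_c) = −71(ω_r−ω_c),  ω_s=0, ω_r=1
Stage 2: 39(0−ω_c) = −71(1−ω_c)  ⇒  110ω_c = 71  ⇒  ω_c = 71/110
  ⇒ ω_c²/ω_r² = 71/110
Coupling ω_r² = ω_r¹ ⇒ overall = 21/16 × 71/110 = 1491/1760

1491/1760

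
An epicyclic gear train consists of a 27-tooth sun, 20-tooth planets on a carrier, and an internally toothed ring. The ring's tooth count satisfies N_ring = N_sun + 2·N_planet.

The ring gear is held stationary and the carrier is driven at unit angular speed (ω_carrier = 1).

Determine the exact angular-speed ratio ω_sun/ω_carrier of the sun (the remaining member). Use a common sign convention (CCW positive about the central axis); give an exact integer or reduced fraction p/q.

94/27

N_ring = 27 + 2·20 = 67
27(ω_s−ω_c) = −67(ω_r−ω_c),  ω_r=0, ω_c=1
ω_s = 1 − (67/27)(0−1) = 94/27
ω_s/ω_c = 94/27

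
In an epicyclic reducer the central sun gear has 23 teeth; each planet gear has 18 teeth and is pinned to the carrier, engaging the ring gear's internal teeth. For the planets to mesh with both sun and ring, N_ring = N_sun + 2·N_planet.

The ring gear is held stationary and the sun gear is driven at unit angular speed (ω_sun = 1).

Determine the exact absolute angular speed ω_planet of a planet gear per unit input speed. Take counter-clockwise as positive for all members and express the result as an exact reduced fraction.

N_ring = 23 + 2·18 = 59
23(ω_s−ω_c) = −59(ω_r−ω_c),  ω_r=0, ω_s=1
23(1−ω_c) = −59(0−ω_c)  ⇒  82ω_c = 23  ⇒  ω_c = 23/82
sun–planet: 23·(1−23/82) = −18·(ω_p−ω_c)  ⇒  ω_p−ω_c = −(23/18)·(59/82) = -1357/1476
ω_p = 23/82 − 1357/1476 = -23/36

-23/36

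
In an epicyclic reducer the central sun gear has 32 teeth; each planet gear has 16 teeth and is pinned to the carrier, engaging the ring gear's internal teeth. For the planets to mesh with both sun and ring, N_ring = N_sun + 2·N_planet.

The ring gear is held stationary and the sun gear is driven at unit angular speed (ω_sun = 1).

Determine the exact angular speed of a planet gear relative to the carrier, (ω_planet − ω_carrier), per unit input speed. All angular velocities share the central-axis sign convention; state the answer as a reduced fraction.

-4/3

N_ring = 32 + 2·16 = 64
32(ω_s−ω_c) = −64(ω_r−ω_c),  ω_r=0, ω_s=1
32(1−ω_c) = −64(0−ω_c)  ⇒  96ω_c = 32  ⇒  ω_c = 1/3
sun–planet: 32·(1−1/3) = −16·(ω_p−ω_c)  ⇒  ω_p−ω_c = −(32/16)·(2/3) = -4/3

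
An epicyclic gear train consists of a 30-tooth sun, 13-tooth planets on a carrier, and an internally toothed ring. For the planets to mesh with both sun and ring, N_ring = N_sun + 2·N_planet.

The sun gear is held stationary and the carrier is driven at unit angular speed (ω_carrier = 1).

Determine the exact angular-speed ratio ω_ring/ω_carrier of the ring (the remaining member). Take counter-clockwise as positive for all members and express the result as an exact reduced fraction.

43/28

N_ring = 30 + 2·13 = 56
30(ω_s−ω_c) = −56(ω_r−ω_c),  ω_s=0, ω_c=1
ω_r = 1 − (30/56)(0−1) = 43/28
ω_r/ω_c = 43/28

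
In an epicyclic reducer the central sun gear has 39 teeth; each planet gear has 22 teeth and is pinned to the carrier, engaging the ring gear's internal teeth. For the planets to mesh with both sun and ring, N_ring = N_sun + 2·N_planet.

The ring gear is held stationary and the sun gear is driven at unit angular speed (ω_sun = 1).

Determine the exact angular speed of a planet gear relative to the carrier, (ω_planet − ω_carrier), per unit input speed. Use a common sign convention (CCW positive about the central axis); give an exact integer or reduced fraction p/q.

N_ring = 39 + 2·22 = 83
39(ω_s−ω_c) = −83(ω_r−ω_c),  ω_r=0, ω_s=1
39(1−ω_c) = −83(0−ω_c)  ⇒  122ω_c = 39  ⇒  ω_c = 39/122
sun–planet: 39·(1−39/122) = −22·(ω_p−ω_c)  ⇒  ω_p−ω_c = −(39/22)·(83/122) = -3237/2684

-3237/2684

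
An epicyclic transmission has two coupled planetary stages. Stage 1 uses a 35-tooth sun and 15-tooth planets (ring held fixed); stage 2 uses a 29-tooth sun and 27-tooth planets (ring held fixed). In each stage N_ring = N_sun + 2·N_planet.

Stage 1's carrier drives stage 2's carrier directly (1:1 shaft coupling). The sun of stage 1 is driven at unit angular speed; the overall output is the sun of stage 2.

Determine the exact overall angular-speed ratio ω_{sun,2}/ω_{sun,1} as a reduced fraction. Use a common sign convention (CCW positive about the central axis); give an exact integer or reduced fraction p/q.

Stage 1: N_ring = 35 + 2·15 = 65
Stage 1: 35(ω_s−ω_c) = −65(ω_r−ω_c),  ω_r=0, ω_s=1
Stage 1: 35(1−ω_c) = −65(0−ω_c)  ⇒  100ω_c = 35  ⇒  ω_c = 7/20
  ⇒ ω_c¹/ω_s¹ = 7/20
Stage 2: N_ring = 29 + 2·27 = 83
Stage 2: 29(ω_s−ω_c) = −83(ω_r−ω_c),  ω_r=0, ω_c=1
Stage 2: ω_s = 1 − (83/29)(0−1) = 112/29
  ⇒ ω_s²/ω_c² = 112/29
Coupling ω_c² = ω_c¹ ⇒ overall = 7/20 × 112/29 = 196/145

196/145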